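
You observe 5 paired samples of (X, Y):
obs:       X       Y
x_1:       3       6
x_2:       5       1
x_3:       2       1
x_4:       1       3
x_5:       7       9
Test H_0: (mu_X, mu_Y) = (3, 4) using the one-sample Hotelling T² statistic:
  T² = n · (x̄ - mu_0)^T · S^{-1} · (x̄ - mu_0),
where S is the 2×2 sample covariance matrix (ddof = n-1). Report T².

Step 1 — sample mean vector:
  mean(X) = (3 + 5 + 2 + 1 + 7) / 5 = 18/5 = 3.6
  mean(Y) = (6 + 1 + 1 + 3 + 9) / 5 = 20/5 = 4
  x̄ = (3.6, 4),  deviation x̄ - mu_0 = (3.6, 4) - (3, 4) = (0.6, 0).

Step 2 — sample covariance matrix, S[i,j] = (1/(n-1)) · Σ_k (x_{k,i} - mean_i) · (x_{k,j} - mean_j), divisor n-1 = 4:
  S[X,X] = ((-0.6)·(-0.6) + (1.4)·(1.4) + (-1.6)·(-1.6) + (-2.6)·(-2.6) + (3.4)·(3.4)) / 4 = 23.2/4 = 5.8
  S[X,Y] = ((-0.6)·(2) + (1.4)·(-3) + (-1.6)·(-3) + (-2.6)·(-1) + (3.4)·(5)) / 4 = 19/4 = 4.75
  S[Y,Y] = ((2)·(2) + (-3)·(-3) + (-3)·(-3) + (-1)·(-1) + (5)·(5)) / 4 = 48/4 = 12
  S = [[5.8, 4.75],
 [4.75, 12]].

Step 3 — invert S. det(S) = 5.8·12 - (4.75)² = 47.0375.
  S^{-1} = (1/det) · [[d, -b], [-b, a]] = [[0.2551, -0.101],
 [-0.101, 0.1233]].

Step 4 — quadratic form (x̄ - mu_0)^T · S^{-1} · (x̄ - mu_0):
  S^{-1} · (x̄ - mu_0) = (0.1531, -0.0606),
  (x̄ - mu_0)^T · [...] = (0.6)·(0.1531) + (0)·(-0.0606) = 0.0918.

Step 5 — scale by n: T² = 5 · 0.0918 = 0.4592.

T² ≈ 0.4592


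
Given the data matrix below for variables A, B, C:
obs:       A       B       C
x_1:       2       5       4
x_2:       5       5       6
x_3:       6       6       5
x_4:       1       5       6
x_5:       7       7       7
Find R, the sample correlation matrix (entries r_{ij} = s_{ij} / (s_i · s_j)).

Step 1 — column means:
  mean(A) = (2 + 5 + 6 + 1 + 7) / 5 = 21/5 = 4.2
  mean(B) = (5 + 5 + 6 + 5 + 7) / 5 = 28/5 = 5.6
  mean(C) = (4 + 6 + 5 + 6 + 7) / 5 = 28/5 = 5.6

Step 2 — sample variances and covariances s[i,j] = (1/(n-1)) · Σ_k (x_{k,i} - mean_i) · (x_{k,j} - mean_j), with n-1 = 4:
  s[A,A] = ((-2.2)·(-2.2) + (0.8)·(0.8) + (1.8)·(1.8) + (-3.2)·(-3.2) + (2.8)·(2.8)) / 4 = 26.8/4 = 6.7
  s[A,B] = ((-2.2)·(-0.6) + (0.8)·(-0.6) + (1.8)·(0.4) + (-3.2)·(-0.6) + (2.8)·(1.4)) / 4 = 7.4/4 = 1.85
  s[A,C] = ((-2.2)·(-1.6) + (0.8)·(0.4) + (1.8)·(-0.6) + (-3.2)·(0.4) + (2.8)·(1.4)) / 4 = 5.4/4 = 1.35
  s[B,B] = ((-0.6)·(-0.6) + (-0.6)·(-0.6) + (0.4)·(0.4) + (-0.6)·(-0.6) + (1.4)·(1.4)) / 4 = 3.2/4 = 0.8
  s[B,C] = ((-0.6)·(-1.6) + (-0.6)·(0.4) + (0.4)·(-0.6) + (-0.6)·(0.4) + (1.4)·(1.4)) / 4 = 2.2/4 = 0.55
  s[C,C] = ((-1.6)·(-1.6) + (0.4)·(0.4) + (-0.6)·(-0.6) + (0.4)·(0.4) + (1.4)·(1.4)) / 4 = 5.2/4 = 1.3
  Sample standard deviations s_i = √(s[i,i]):
  s(A) = √(6.7) = 2.5884
  s(B) = √(0.8) = 0.8944
  s(C) = √(1.3) = 1.1402

Step 3 — r_{ij} = s_{ij} / (s_i · s_j):
  r[A,A] = 1 (diagonal).
  r[A,B] = 1.85 / (2.5884 · 0.8944) = 1.85 / 2.3152 = 0.7991
  r[A,C] = 1.35 / (2.5884 · 1.1402) = 1.35 / 2.9513 = 0.4574
  r[B,B] = 1 (diagonal).
  r[B,C] = 0.55 / (0.8944 · 1.1402) = 0.55 / 1.0198 = 0.5393
  r[C,C] = 1 (diagonal).

R is symmetric with unit diagonal. Assembling:

R = [[1, 0.7991, 0.4574],
 [0.7991, 1, 0.5393],
 [0.4574, 0.5393, 1]]


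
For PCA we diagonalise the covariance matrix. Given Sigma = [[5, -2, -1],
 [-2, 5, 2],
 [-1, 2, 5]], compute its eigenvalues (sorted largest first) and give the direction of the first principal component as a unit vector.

Step 1 — characteristic polynomial p(λ) = det(λI - Sigma) = λ³ - tr·λ² + c_1·λ - det, where tr = trace, c_1 = sum of the principal 2×2 minors, det = det(Sigma):
  tr = 5 + 5 + 5 = 15,
  c_1 = (5·5 - (-2)²) + (5·5 - (-1)²) + (5·5 - (2)²) = 21 + 24 + 21 = 66,
  det = 5·(5·5 - (2)²) - (-2)·((-2)·5 - (2)·(-1)) + (-1)·((-2)·(2) - 5·(-1)) = 5·(21) - (-2)·(-8) + (-1)·(1) = 88.
  So p(λ) = λ³ - 15λ² + 66λ - 88.
Step 2 — look for an integer root (rational root theorem: any rational root is an integer divisor of 88). Testing λ = 4:
  p(4) = 64 - 240 + 264 - 88 = 0  ✓
  Dividing out (λ - 4): p(λ) = (λ - 4)(λ² - 11λ + 22).
Step 3 — remaining eigenvalues from the quadratic λ² - 11λ + 22 = 0:
  Δ = 11² - 4·22 = 121 - 88 = 33,  λ = (11 ± √33)/2 = (11 ± 5.7446)/2 ≈ 8.3723 or 2.6277.
  Sorted: λ_1 = 8.3723,  λ_2 = 4,  λ_3 = 2.6277  (check: sum = 15 = tr ✓).

Step 4 — unit eigenvector for λ_1 ≈ 8.3723: v spans the null space of (Sigma - λ_1 I), whose rows are
  r_1 = (-3.3723, -2, -1),  r_2 = (-2, -3.3723, 2),  r_3 = (-1, 2, -3.3723).
  v is orthogonal to every row, so take v ∝ r_1 × r_2 = ((-2)·(2) - (-1)·(-3.3723), (-1)·(-2) - (-3.3723)·(2), (-3.3723)·(-3.3723) - (-2)·(-2)) ≈ (-7.3723, 8.7446, 7.3723).
  Rescale (multiply by -1 so the first nonzero entry is positive): u = (7.3723, -8.7446, -7.3723).
  ||u|| = √((7.3723)² + (-8.7446)² + (-7.3723)²) = √(185.1684) ≈ 13.6077,  v_1 = u/||u|| ≈ (0.5418, -0.6426, -0.5418) (||v_1|| = 1).

λ_1 = 8.3723,  λ_2 = 4,  λ_3 = 2.6277;  v_1 ≈ (0.5418, -0.6426, -0.5418)


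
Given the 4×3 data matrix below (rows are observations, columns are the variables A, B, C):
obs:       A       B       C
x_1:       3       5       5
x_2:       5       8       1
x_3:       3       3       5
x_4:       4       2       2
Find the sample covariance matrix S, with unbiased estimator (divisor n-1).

Step 1 — column means:
  mean(A) = (3 + 5 + 3 + 4) / 4 = 15/4 = 3.75
  mean(B) = (5 + 8 + 3 + 2) / 4 = 18/4 = 4.5
  mean(C) = (5 + 1 + 5 + 2) / 4 = 13/4 = 3.25

Step 2 — sample covariance S[i,j] = (1/(n-1)) · Σ_k (x_{k,i} - mean_i) · (x_{k,j} - mean_j), with n-1 = 3.
  S[A,A] = ((-0.75)·(-0.75) + (1.25)·(1.25) + (-0.75)·(-0.75) + (0.25)·(0.25)) / 3 = 2.75/3 = 0.9167
  S[A,B] = ((-0.75)·(0.5) + (1.25)·(3.5) + (-0.75)·(-1.5) + (0.25)·(-2.5)) / 3 = 4.5/3 = 1.5
  S[A,C] = ((-0.75)·(1.75) + (1.25)·(-2.25) + (-0.75)·(1.75) + (0.25)·(-1.25)) / 3 = -5.75/3 = -1.9167
  S[B,B] = ((0.5)·(0.5) + (3.5)·(3.5) + (-1.5)·(-1.5) + (-2.5)·(-2.5)) / 3 = 21/3 = 7
  S[B,C] = ((0.5)·(1.75) + (3.5)·(-2.25) + (-1.5)·(1.75) + (-2.5)·(-1.25)) / 3 = -6.5/3 = -2.1667
  S[C,C] = ((1.75)·(1.75) + (-2.25)·(-2.25) + (1.75)·(1.75) + (-1.25)·(-1.25)) / 3 = 12.75/3 = 4.25

S is symmetric (S[j,i] = S[i,j]). Assembling:

S = [[0.9167, 1.5, -1.9167],
 [1.5, 7, -2.1667],
 [-1.9167, -2.1667, 4.25]]


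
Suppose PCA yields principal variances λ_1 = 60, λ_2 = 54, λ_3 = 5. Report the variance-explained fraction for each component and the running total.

Step 1 — total variance = trace(Sigma) = Σ λ_i = 60 + 54 + 5 = 119.

Step 2 — fraction explained by component i = λ_i / Σ λ:
  PC1: 60/119 = 0.5042
  PC2: 54/119 = 0.4538
  PC3: 5/119 = 0.042

Step 3 — cumulative fraction after k components = (λ_1 + ... + λ_k) / Σ λ:
  k = 1: 60/119 = 0.5042
  k = 2: (60 + 54)/119 = 114/119 = 0.958
  k = 3: (60 + 54 + 5)/119 = 119/119 = 1

Summary (fraction, with percent):

explained: PC1 0.5042 (50.42%), PC2 0.4538 (45.38%), PC3 0.042 (4.2%);  cumulative: 0.5042, 0.958, 1


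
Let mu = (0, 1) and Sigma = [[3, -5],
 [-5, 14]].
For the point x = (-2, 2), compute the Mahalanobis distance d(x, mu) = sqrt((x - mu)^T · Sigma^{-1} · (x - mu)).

Step 1 — centre the observation: (x - mu) = (-2, 1).

Step 2 — invert Sigma. det(Sigma) = 3·14 - (-5)² = 17.
  Sigma^{-1} = (1/det) · [[d, -b], [-b, a]] = [[0.8235, 0.2941],
 [0.2941, 0.1765]].

Step 3 — form the quadratic (x - mu)^T · Sigma^{-1} · (x - mu):
  Sigma^{-1} · (x - mu) = (-1.3529, -0.4118).
  (x - mu)^T · [Sigma^{-1} · (x - mu)] = (-2)·(-1.3529) + (1)·(-0.4118) = 2.2941.

Step 4 — take square root: d = √(2.2941) ≈ 1.5146.

d(x, mu) = √(2.2941) ≈ 1.5146


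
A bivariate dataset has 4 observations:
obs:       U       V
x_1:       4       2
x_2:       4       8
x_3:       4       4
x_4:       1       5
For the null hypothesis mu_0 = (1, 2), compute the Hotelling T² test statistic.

Step 1 — sample mean vector:
  mean(U) = (4 + 4 + 4 + 1) / 4 = 13/4 = 3.25
  mean(V) = (2 + 8 + 4 + 5) / 4 = 19/4 = 4.75
  x̄ = (3.25, 4.75),  deviation x̄ - mu_0 = (3.25, 4.75) - (1, 2) = (2.25, 2.75).

Step 2 — sample covariance matrix, S[i,j] = (1/(n-1)) · Σ_k (x_{k,i} - mean_i) · (x_{k,j} - mean_j), divisor n-1 = 3:
  S[U,U] = ((0.75)·(0.75) + (0.75)·(0.75) + (0.75)·(0.75) + (-2.25)·(-2.25)) / 3 = 6.75/3 = 2.25
  S[U,V] = ((0.75)·(-2.75) + (0.75)·(3.25) + (0.75)·(-0.75) + (-2.25)·(0.25)) / 3 = -0.75/3 = -0.25
  S[V,V] = ((-2.75)·(-2.75) + (3.25)·(3.25) + (-0.75)·(-0.75) + (0.25)·(0.25)) / 3 = 18.75/3 = 6.25
  S = [[2.25, -0.25],
 [-0.25, 6.25]].

Step 3 — invert S. det(S) = 2.25·6.25 - (-0.25)² = 14.
  S^{-1} = (1/det) · [[d, -b], [-b, a]] = [[0.4464, 0.0179],
 [0.0179, 0.1607]].

Step 4 — quadratic form (x̄ - mu_0)^T · S^{-1} · (x̄ - mu_0):
  S^{-1} · (x̄ - mu_0) = (1.0536, 0.4821),
  (x̄ - mu_0)^T · [...] = (2.25)·(1.0536) + (2.75)·(0.4821) = 3.6964.

Step 5 — scale by n: T² = 4 · 3.6964 = 14.7857.

T² ≈ 14.7857


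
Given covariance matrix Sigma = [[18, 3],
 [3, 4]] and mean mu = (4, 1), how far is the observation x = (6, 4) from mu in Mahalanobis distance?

Step 1 — centre the observation: (x - mu) = (2, 3).

Step 2 — invert Sigma. det(Sigma) = 18·4 - (3)² = 63.
  Sigma^{-1} = (1/det) · [[d, -b], [-b, a]] = [[0.0635, -0.0476],
 [-0.0476, 0.2857]].

Step 3 — form the quadratic (x - mu)^T · Sigma^{-1} · (x - mu):
  Sigma^{-1} · (x - mu) = (-0.0159, 0.7619).
  (x - mu)^T · [Sigma^{-1} · (x - mu)] = (2)·(-0.0159) + (3)·(0.7619) = 2.254.

Step 4 — take square root: d = √(2.254) ≈ 1.5013.

d(x, mu) = √(2.254) ≈ 1.5013


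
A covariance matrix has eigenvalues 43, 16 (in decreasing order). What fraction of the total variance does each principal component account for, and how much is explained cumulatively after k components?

Step 1 — total variance = trace(Sigma) = Σ λ_i = 43 + 16 = 59.

Step 2 — fraction explained by component i = λ_i / Σ λ:
  PC1: 43/59 = 0.7288
  PC2: 16/59 = 0.2712

Step 3 — cumulative fraction after k components = (λ_1 + ... + λ_k) / Σ λ:
  k = 1: 43/59 = 0.7288
  k = 2: (43 + 16)/59 = 59/59 = 1

Summary (fraction, with percent):

explained: PC1 0.7288 (72.88%), PC2 0.2712 (27.12%);  cumulative: 0.7288, 1


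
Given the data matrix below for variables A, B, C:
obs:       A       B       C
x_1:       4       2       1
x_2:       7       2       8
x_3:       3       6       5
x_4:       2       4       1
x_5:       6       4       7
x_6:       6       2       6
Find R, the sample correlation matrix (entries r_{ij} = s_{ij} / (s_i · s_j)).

Step 1 — column means:
  mean(A) = (4 + 7 + 3 + 2 + 6 + 6) / 6 = 28/6 = 4.6667
  mean(B) = (2 + 2 + 6 + 4 + 4 + 2) / 6 = 20/6 = 3.3333
  mean(C) = (1 + 8 + 5 + 1 + 7 + 6) / 6 = 28/6 = 4.6667

Step 2 — sample variances and covariances s[i,j] = (1/(n-1)) · Σ_k (x_{k,i} - mean_i) · (x_{k,j} - mean_j), with n-1 = 5:
  s[A,A] = ((-0.6667)·(-0.6667) + (2.3333)·(2.3333) + (-1.6667)·(-1.6667) + (-2.6667)·(-2.6667) + (1.3333)·(1.3333) + (1.3333)·(1.3333)) / 5 = 19.3333/5 = 3.8667
  s[A,B] = ((-0.6667)·(-1.3333) + (2.3333)·(-1.3333) + (-1.6667)·(2.6667) + (-2.6667)·(0.6667) + (1.3333)·(0.6667) + (1.3333)·(-1.3333)) / 5 = -9.3333/5 = -1.8667
  s[A,C] = ((-0.6667)·(-3.6667) + (2.3333)·(3.3333) + (-1.6667)·(0.3333) + (-2.6667)·(-3.6667) + (1.3333)·(2.3333) + (1.3333)·(1.3333)) / 5 = 24.3333/5 = 4.8667
  s[B,B] = ((-1.3333)·(-1.3333) + (-1.3333)·(-1.3333) + (2.6667)·(2.6667) + (0.6667)·(0.6667) + (0.6667)·(0.6667) + (-1.3333)·(-1.3333)) / 5 = 13.3333/5 = 2.6667
  s[B,C] = ((-1.3333)·(-3.6667) + (-1.3333)·(3.3333) + (2.6667)·(0.3333) + (0.6667)·(-3.6667) + (0.6667)·(2.3333) + (-1.3333)·(1.3333)) / 5 = -1.3333/5 = -0.2667
  s[C,C] = ((-3.6667)·(-3.6667) + (3.3333)·(3.3333) + (0.3333)·(0.3333) + (-3.6667)·(-3.6667) + (2.3333)·(2.3333) + (1.3333)·(1.3333)) / 5 = 45.3333/5 = 9.0667
  Sample standard deviations s_i = √(s[i,i]):
  s(A) = √(3.8667) = 1.9664
  s(B) = √(2.6667) = 1.633
  s(C) = √(9.0667) = 3.0111

Step 3 — r_{ij} = s_{ij} / (s_i · s_j):
  r[A,A] = 1 (diagonal).
  r[A,B] = -1.8667 / (1.9664 · 1.633) = -1.8667 / 3.2111 = -0.5813
  r[A,C] = 4.8667 / (1.9664 · 3.0111) = 4.8667 / 5.921 = 0.8219
  r[B,B] = 1 (diagonal).
  r[B,C] = -0.2667 / (1.633 · 3.0111) = -0.2667 / 4.9171 = -0.0542
  r[C,C] = 1 (diagonal).

R is symmetric with unit diagonal. Assembling:

R = [[1, -0.5813, 0.8219],
 [-0.5813, 1, -0.0542],
 [0.8219, -0.0542, 1]]


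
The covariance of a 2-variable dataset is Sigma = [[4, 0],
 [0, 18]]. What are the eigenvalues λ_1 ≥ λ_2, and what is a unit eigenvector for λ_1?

Step 1 — characteristic polynomial of 2×2 Sigma:
  det(Sigma - λI) = λ² - trace · λ + det = 0.
  trace = 4 + 18 = 22, det = 4·18 - (0)² = 72.
Step 2 — discriminant:
  Δ = trace² - 4·det = 484 - 288 = 196.
Step 3 — eigenvalues:
  λ = (trace ± √Δ)/2 = (22 ± 14)/2,
  λ_1 = 18,  λ_2 = 4.

Step 4 — unit eigenvector for λ_1: Sigma is diagonal, so its eigenvectors are the coordinate axes. λ_1 = 18 is the diagonal entry on the second coordinate axis, hence
  v_1 = (0, 1) (||v_1|| = 1).

λ_1 = 18,  λ_2 = 4;  v_1 ≈ (0, 1)


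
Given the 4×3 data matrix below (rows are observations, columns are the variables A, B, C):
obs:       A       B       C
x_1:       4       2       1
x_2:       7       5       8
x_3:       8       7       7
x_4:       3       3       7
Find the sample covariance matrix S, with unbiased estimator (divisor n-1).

Step 1 — column means:
  mean(A) = (4 + 7 + 8 + 3) / 4 = 22/4 = 5.5
  mean(B) = (2 + 5 + 7 + 3) / 4 = 17/4 = 4.25
  mean(C) = (1 + 8 + 7 + 7) / 4 = 23/4 = 5.75

Step 2 — sample covariance S[i,j] = (1/(n-1)) · Σ_k (x_{k,i} - mean_i) · (x_{k,j} - mean_j), with n-1 = 3.
  S[A,A] = ((-1.5)·(-1.5) + (1.5)·(1.5) + (2.5)·(2.5) + (-2.5)·(-2.5)) / 3 = 17/3 = 5.6667
  S[A,B] = ((-1.5)·(-2.25) + (1.5)·(0.75) + (2.5)·(2.75) + (-2.5)·(-1.25)) / 3 = 14.5/3 = 4.8333
  S[A,C] = ((-1.5)·(-4.75) + (1.5)·(2.25) + (2.5)·(1.25) + (-2.5)·(1.25)) / 3 = 10.5/3 = 3.5
  S[B,B] = ((-2.25)·(-2.25) + (0.75)·(0.75) + (2.75)·(2.75) + (-1.25)·(-1.25)) / 3 = 14.75/3 = 4.9167
  S[B,C] = ((-2.25)·(-4.75) + (0.75)·(2.25) + (2.75)·(1.25) + (-1.25)·(1.25)) / 3 = 14.25/3 = 4.75
  S[C,C] = ((-4.75)·(-4.75) + (2.25)·(2.25) + (1.25)·(1.25) + (1.25)·(1.25)) / 3 = 30.75/3 = 10.25

S is symmetric (S[j,i] = S[i,j]). Assembling:

S = [[5.6667, 4.8333, 3.5],
 [4.8333, 4.9167, 4.75],
 [3.5, 4.75, 10.25]]


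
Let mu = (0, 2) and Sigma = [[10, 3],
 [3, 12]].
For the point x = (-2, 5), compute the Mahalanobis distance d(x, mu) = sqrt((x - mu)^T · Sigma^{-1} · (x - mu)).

Step 1 — centre the observation: (x - mu) = (-2, 3).

Step 2 — invert Sigma. det(Sigma) = 10·12 - (3)² = 111.
  Sigma^{-1} = (1/det) · [[d, -b], [-b, a]] = [[0.1081, -0.027],
 [-0.027, 0.0901]].

Step 3 — form the quadratic (x - mu)^T · Sigma^{-1} · (x - mu):
  Sigma^{-1} · (x - mu) = (-0.2973, 0.3243).
  (x - mu)^T · [Sigma^{-1} · (x - mu)] = (-2)·(-0.2973) + (3)·(0.3243) = 1.5676.

Step 4 — take square root: d = √(1.5676) ≈ 1.252.

d(x, mu) = √(1.5676) ≈ 1.252


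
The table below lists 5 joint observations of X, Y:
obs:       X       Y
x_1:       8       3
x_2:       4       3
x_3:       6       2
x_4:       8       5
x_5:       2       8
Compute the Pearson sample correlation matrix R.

Step 1 — column means:
  mean(X) = (8 + 4 + 6 + 8 + 2) / 5 = 28/5 = 5.6
  mean(Y) = (3 + 3 + 2 + 5 + 8) / 5 = 21/5 = 4.2

Step 2 — sample variances and covariances s[i,j] = (1/(n-1)) · Σ_k (x_{k,i} - mean_i) · (x_{k,j} - mean_j), with n-1 = 4:
  s[X,X] = ((2.4)·(2.4) + (-1.6)·(-1.6) + (0.4)·(0.4) + (2.4)·(2.4) + (-3.6)·(-3.6)) / 4 = 27.2/4 = 6.8
  s[X,Y] = ((2.4)·(-1.2) + (-1.6)·(-1.2) + (0.4)·(-2.2) + (2.4)·(0.8) + (-3.6)·(3.8)) / 4 = -13.6/4 = -3.4
  s[Y,Y] = ((-1.2)·(-1.2) + (-1.2)·(-1.2) + (-2.2)·(-2.2) + (0.8)·(0.8) + (3.8)·(3.8)) / 4 = 22.8/4 = 5.7
  Sample standard deviations s_i = √(s[i,i]):
  s(X) = √(6.8) = 2.6077
  s(Y) = √(5.7) = 2.3875

Step 3 — r_{ij} = s_{ij} / (s_i · s_j):
  r[X,X] = 1 (diagonal).
  r[X,Y] = -3.4 / (2.6077 · 2.3875) = -3.4 / 6.2258 = -0.5461
  r[Y,Y] = 1 (diagonal).

R is symmetric with unit diagonal. Assembling:

R = [[1, -0.5461],
 [-0.5461, 1]]


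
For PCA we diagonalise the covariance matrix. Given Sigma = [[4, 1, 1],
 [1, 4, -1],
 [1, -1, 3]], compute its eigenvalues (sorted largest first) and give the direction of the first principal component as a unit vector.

Step 1 — characteristic polynomial p(λ) = det(λI - Sigma) = λ³ - tr·λ² + c_1·λ - det, where tr = trace, c_1 = sum of the principal 2×2 minors, det = det(Sigma):
  tr = 4 + 4 + 3 = 11,
  c_1 = (4·4 - (1)²) + (4·3 - (1)²) + (4·3 - (-1)²) = 15 + 11 + 11 = 37,
  det = 4·(4·3 - (-1)²) - (1)·((1)·3 - (-1)·(1)) + (1)·((1)·(-1) - 4·(1)) = 4·(11) - (1)·(4) + (1)·(-5) = 35.
  So p(λ) = λ³ - 11λ² + 37λ - 35.
Step 2 — look for an integer root (rational root theorem: any rational root is an integer divisor of 35). Testing λ = 5:
  p(5) = 125 - 275 + 185 - 35 = 0  ✓
  Dividing out (λ - 5): p(λ) = (λ - 5)(λ² - 6λ + 7).
Step 3 — remaining eigenvalues from the quadratic λ² - 6λ + 7 = 0:
  Δ = 6² - 4·7 = 36 - 28 = 8,  λ = (6 ± √8)/2 = (6 ± 2.8284)/2 ≈ 4.4142 or 1.5858.
  Sorted: λ_1 = 5,  λ_2 = 4.4142,  λ_3 = 1.5858  (check: sum = 11 = tr ✓).

Step 4 — unit eigenvector for λ_1 = 5: v spans the null space of (Sigma - λ_1 I), whose rows are
  r_1 = (-1, 1, 1),  r_2 = (1, -1, -1),  r_3 = (1, -1, -2).
  v is orthogonal to every row, so take v ∝ r_1 × r_3 = ((1)·(-2) - (1)·(-1), (1)·(1) - (-1)·(-2), (-1)·(-1) - (1)·(1)) = (-1, -1, 0).
  Rescale (multiply by -1 so the first nonzero entry is positive): u = (1, 1, 0).
  ||u|| = √((1)² + (1)² + (0)²) = √(2) ≈ 1.4142,  v_1 = u/||u|| ≈ (0.7071, 0.7071, 0) (||v_1|| = 1).

λ_1 = 5,  λ_2 = 4.4142,  λ_3 = 1.5858;  v_1 ≈ (0.7071, 0.7071, 0)


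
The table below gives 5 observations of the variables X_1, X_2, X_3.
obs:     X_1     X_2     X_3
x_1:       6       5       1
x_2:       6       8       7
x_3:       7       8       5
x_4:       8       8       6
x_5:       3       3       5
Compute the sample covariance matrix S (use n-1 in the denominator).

Step 1 — column means:
  mean(X_1) = (6 + 6 + 7 + 8 + 3) / 5 = 30/5 = 6
  mean(X_2) = (5 + 8 + 8 + 8 + 3) / 5 = 32/5 = 6.4
  mean(X_3) = (1 + 7 + 5 + 6 + 5) / 5 = 24/5 = 4.8

Step 2 — sample covariance S[i,j] = (1/(n-1)) · Σ_k (x_{k,i} - mean_i) · (x_{k,j} - mean_j), with n-1 = 4.
  S[X_1,X_1] = ((0)·(0) + (0)·(0) + (1)·(1) + (2)·(2) + (-3)·(-3)) / 4 = 14/4 = 3.5
  S[X_1,X_2] = ((0)·(-1.4) + (0)·(1.6) + (1)·(1.6) + (2)·(1.6) + (-3)·(-3.4)) / 4 = 15/4 = 3.75
  S[X_1,X_3] = ((0)·(-3.8) + (0)·(2.2) + (1)·(0.2) + (2)·(1.2) + (-3)·(0.2)) / 4 = 2/4 = 0.5
  S[X_2,X_2] = ((-1.4)·(-1.4) + (1.6)·(1.6) + (1.6)·(1.6) + (1.6)·(1.6) + (-3.4)·(-3.4)) / 4 = 21.2/4 = 5.3
  S[X_2,X_3] = ((-1.4)·(-3.8) + (1.6)·(2.2) + (1.6)·(0.2) + (1.6)·(1.2) + (-3.4)·(0.2)) / 4 = 10.4/4 = 2.6
  S[X_3,X_3] = ((-3.8)·(-3.8) + (2.2)·(2.2) + (0.2)·(0.2) + (1.2)·(1.2) + (0.2)·(0.2)) / 4 = 20.8/4 = 5.2

S is symmetric (S[j,i] = S[i,j]). Assembling:

S = [[3.5, 3.75, 0.5],
 [3.75, 5.3, 2.6],
 [0.5, 2.6, 5.2]]


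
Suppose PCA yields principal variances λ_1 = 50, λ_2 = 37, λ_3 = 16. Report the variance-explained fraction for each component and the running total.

Step 1 — total variance = trace(Sigma) = Σ λ_i = 50 + 37 + 16 = 103.

Step 2 — fraction explained by component i = λ_i / Σ λ:
  PC1: 50/103 = 0.4854
  PC2: 37/103 = 0.3592
  PC3: 16/103 = 0.1553

Step 3 — cumulative fraction after k components = (λ_1 + ... + λ_k) / Σ λ:
  k = 1: 50/103 = 0.4854
  k = 2: (50 + 37)/103 = 87/103 = 0.8447
  k = 3: (50 + 37 + 16)/103 = 103/103 = 1

Summary (fraction, with percent):

explained: PC1 0.4854 (48.54%), PC2 0.3592 (35.92%), PC3 0.1553 (15.53%);  cumulative: 0.4854, 0.8447, 1


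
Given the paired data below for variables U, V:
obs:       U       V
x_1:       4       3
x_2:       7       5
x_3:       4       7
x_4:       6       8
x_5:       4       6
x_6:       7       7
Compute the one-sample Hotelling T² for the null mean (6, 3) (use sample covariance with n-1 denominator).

Step 1 — sample mean vector:
  mean(U) = (4 + 7 + 4 + 6 + 4 + 7) / 6 = 32/6 = 5.3333
  mean(V) = (3 + 5 + 7 + 8 + 6 + 7) / 6 = 36/6 = 6
  x̄ = (5.3333, 6),  deviation x̄ - mu_0 = (5.3333, 6) - (6, 3) = (-0.6667, 3).

Step 2 — sample covariance matrix, S[i,j] = (1/(n-1)) · Σ_k (x_{k,i} - mean_i) · (x_{k,j} - mean_j), divisor n-1 = 5:
  S[U,U] = ((-1.3333)·(-1.3333) + (1.6667)·(1.6667) + (-1.3333)·(-1.3333) + (0.6667)·(0.6667) + (-1.3333)·(-1.3333) + (1.6667)·(1.6667)) / 5 = 11.3333/5 = 2.2667
  S[U,V] = ((-1.3333)·(-3) + (1.6667)·(-1) + (-1.3333)·(1) + (0.6667)·(2) + (-1.3333)·(0) + (1.6667)·(1)) / 5 = 4/5 = 0.8
  S[V,V] = ((-3)·(-3) + (-1)·(-1) + (1)·(1) + (2)·(2) + (0)·(0) + (1)·(1)) / 5 = 16/5 = 3.2
  S = [[2.2667, 0.8],
 [0.8, 3.2]].

Step 3 — invert S. det(S) = 2.2667·3.2 - (0.8)² = 6.6133.
  S^{-1} = (1/det) · [[d, -b], [-b, a]] = [[0.4839, -0.121],
 [-0.121, 0.3427]].

Step 4 — quadratic form (x̄ - mu_0)^T · S^{-1} · (x̄ - mu_0):
  S^{-1} · (x̄ - mu_0) = (-0.6855, 1.1089),
  (x̄ - mu_0)^T · [...] = (-0.6667)·(-0.6855) + (3)·(1.1089) = 3.7836.

Step 5 — scale by n: T² = 6 · 3.7836 = 22.7016.

T² ≈ 22.7016


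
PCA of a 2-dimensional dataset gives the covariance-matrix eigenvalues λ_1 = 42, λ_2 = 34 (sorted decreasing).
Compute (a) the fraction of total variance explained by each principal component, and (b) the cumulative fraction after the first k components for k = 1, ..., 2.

Step 1 — total variance = trace(Sigma) = Σ λ_i = 42 + 34 = 76.

Step 2 — fraction explained by component i = λ_i / Σ λ:
  PC1: 42/76 = 0.5526
  PC2: 34/76 = 0.4474

Step 3 — cumulative fraction after k components = (λ_1 + ... + λ_k) / Σ λ:
  k = 1: 42/76 = 0.5526
  k = 2: (42 + 34)/76 = 76/76 = 1

Summary (fraction, with percent):

explained: PC1 0.5526 (55.26%), PC2 0.4474 (44.74%);  cumulative: 0.5526, 1


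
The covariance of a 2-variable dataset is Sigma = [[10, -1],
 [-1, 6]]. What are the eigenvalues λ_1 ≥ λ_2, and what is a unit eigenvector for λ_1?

Step 1 — characteristic polynomial of 2×2 Sigma:
  det(Sigma - λI) = λ² - trace · λ + det = 0.
  trace = 10 + 6 = 16, det = 10·6 - (-1)² = 59.
Step 2 — discriminant:
  Δ = trace² - 4·det = 256 - 236 = 20.
Step 3 — eigenvalues:
  λ = (trace ± √Δ)/2 = (16 ± 4.4721)/2,
  λ_1 = 10.2361,  λ_2 = 5.7639.

Step 4 — unit eigenvector for λ_1: solve (Sigma - λ_1 I)v = 0. First row:
  (10 - 10.2361)·v_x + (-1)·v_y = 0, i.e. (-0.2361)·v_x + (-1)·v_y = 0,
  so v ∝ (b, λ_1 - a) = (-1, 0.2361); multiply by -1 so the first entry is positive: u = (1, -0.2361).
  ||u|| = √((1)² + (-0.2361)²) = √(1.0557) ≈ 1.0275,
  v_1 = u/||u|| ≈ (0.9732, -0.2298) (||v_1|| = 1).

λ_1 = 10.2361,  λ_2 = 5.7639;  v_1 ≈ (0.9732, -0.2298)


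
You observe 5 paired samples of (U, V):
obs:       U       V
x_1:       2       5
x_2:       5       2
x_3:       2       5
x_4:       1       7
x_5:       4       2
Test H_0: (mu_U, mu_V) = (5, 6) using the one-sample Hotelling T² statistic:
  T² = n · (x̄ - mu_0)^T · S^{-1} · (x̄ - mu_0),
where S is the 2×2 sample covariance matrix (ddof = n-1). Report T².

Step 1 — sample mean vector:
  mean(U) = (2 + 5 + 2 + 1 + 4) / 5 = 14/5 = 2.8
  mean(V) = (5 + 2 + 5 + 7 + 2) / 5 = 21/5 = 4.2
  x̄ = (2.8, 4.2),  deviation x̄ - mu_0 = (2.8, 4.2) - (5, 6) = (-2.2, -1.8).

Step 2 — sample covariance matrix, S[i,j] = (1/(n-1)) · Σ_k (x_{k,i} - mean_i) · (x_{k,j} - mean_j), divisor n-1 = 4:
  S[U,U] = ((-0.8)·(-0.8) + (2.2)·(2.2) + (-0.8)·(-0.8) + (-1.8)·(-1.8) + (1.2)·(1.2)) / 4 = 10.8/4 = 2.7
  S[U,V] = ((-0.8)·(0.8) + (2.2)·(-2.2) + (-0.8)·(0.8) + (-1.8)·(2.8) + (1.2)·(-2.2)) / 4 = -13.8/4 = -3.45
  S[V,V] = ((0.8)·(0.8) + (-2.2)·(-2.2) + (0.8)·(0.8) + (2.8)·(2.8) + (-2.2)·(-2.2)) / 4 = 18.8/4 = 4.7
  S = [[2.7, -3.45],
 [-3.45, 4.7]].

Step 3 — invert S. det(S) = 2.7·4.7 - (-3.45)² = 0.7875.
  S^{-1} = (1/det) · [[d, -b], [-b, a]] = [[5.9683, 4.381],
 [4.381, 3.4286]].

Step 4 — quadratic form (x̄ - mu_0)^T · S^{-1} · (x̄ - mu_0):
  S^{-1} · (x̄ - mu_0) = (-21.0159, -15.8095),
  (x̄ - mu_0)^T · [...] = (-2.2)·(-21.0159) + (-1.8)·(-15.8095) = 74.6921.

Step 5 — scale by n: T² = 5 · 74.6921 = 373.4603.

T² ≈ 373.4603


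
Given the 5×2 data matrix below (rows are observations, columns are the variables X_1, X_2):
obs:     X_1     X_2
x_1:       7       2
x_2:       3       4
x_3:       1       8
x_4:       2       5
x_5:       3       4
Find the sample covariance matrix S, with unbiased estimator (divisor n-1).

Step 1 — column means:
  mean(X_1) = (7 + 3 + 1 + 2 + 3) / 5 = 16/5 = 3.2
  mean(X_2) = (2 + 4 + 8 + 5 + 4) / 5 = 23/5 = 4.6

Step 2 — sample covariance S[i,j] = (1/(n-1)) · Σ_k (x_{k,i} - mean_i) · (x_{k,j} - mean_j), with n-1 = 4.
  S[X_1,X_1] = ((3.8)·(3.8) + (-0.2)·(-0.2) + (-2.2)·(-2.2) + (-1.2)·(-1.2) + (-0.2)·(-0.2)) / 4 = 20.8/4 = 5.2
  S[X_1,X_2] = ((3.8)·(-2.6) + (-0.2)·(-0.6) + (-2.2)·(3.4) + (-1.2)·(0.4) + (-0.2)·(-0.6)) / 4 = -17.6/4 = -4.4
  S[X_2,X_2] = ((-2.6)·(-2.6) + (-0.6)·(-0.6) + (3.4)·(3.4) + (0.4)·(0.4) + (-0.6)·(-0.6)) / 4 = 19.2/4 = 4.8

S is symmetric (S[j,i] = S[i,j]). Assembling:

S = [[5.2, -4.4],
 [-4.4, 4.8]]


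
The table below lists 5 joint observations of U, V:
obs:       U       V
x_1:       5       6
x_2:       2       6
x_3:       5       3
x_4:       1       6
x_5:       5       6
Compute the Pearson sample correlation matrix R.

Step 1 — column means:
  mean(U) = (5 + 2 + 5 + 1 + 5) / 5 = 18/5 = 3.6
  mean(V) = (6 + 6 + 3 + 6 + 6) / 5 = 27/5 = 5.4

Step 2 — sample variances and covariances s[i,j] = (1/(n-1)) · Σ_k (x_{k,i} - mean_i) · (x_{k,j} - mean_j), with n-1 = 4:
  s[U,U] = ((1.4)·(1.4) + (-1.6)·(-1.6) + (1.4)·(1.4) + (-2.6)·(-2.6) + (1.4)·(1.4)) / 4 = 15.2/4 = 3.8
  s[U,V] = ((1.4)·(0.6) + (-1.6)·(0.6) + (1.4)·(-2.4) + (-2.6)·(0.6) + (1.4)·(0.6)) / 4 = -4.2/4 = -1.05
  s[V,V] = ((0.6)·(0.6) + (0.6)·(0.6) + (-2.4)·(-2.4) + (0.6)·(0.6) + (0.6)·(0.6)) / 4 = 7.2/4 = 1.8
  Sample standard deviations s_i = √(s[i,i]):
  s(U) = √(3.8) = 1.9494
  s(V) = √(1.8) = 1.3416

Step 3 — r_{ij} = s_{ij} / (s_i · s_j):
  r[U,U] = 1 (diagonal).
  r[U,V] = -1.05 / (1.9494 · 1.3416) = -1.05 / 2.6153 = -0.4015
  r[V,V] = 1 (diagonal).

R is symmetric with unit diagonal. Assembling:

R = [[1, -0.4015],
 [-0.4015, 1]]


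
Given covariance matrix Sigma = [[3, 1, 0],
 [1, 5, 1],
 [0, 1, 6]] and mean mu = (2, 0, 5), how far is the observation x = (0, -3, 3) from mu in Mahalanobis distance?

Step 1 — centre the observation: (x - mu) = (-2, -3, -2).

Step 2 — invert Sigma (cofactor / det for 3×3, or solve directly):
  Sigma^{-1} = [[0.358, -0.0741, 0.0123],
 [-0.0741, 0.2222, -0.037],
 [0.0123, -0.037, 0.1728]].

Step 3 — form the quadratic (x - mu)^T · Sigma^{-1} · (x - mu):
  Sigma^{-1} · (x - mu) = (-0.5185, -0.4444, -0.2593).
  (x - mu)^T · [Sigma^{-1} · (x - mu)] = (-2)·(-0.5185) + (-3)·(-0.4444) + (-2)·(-0.2593) = 2.8889.

Step 4 — take square root: d = √(2.8889) ≈ 1.6997.

d(x, mu) = √(2.8889) ≈ 1.6997


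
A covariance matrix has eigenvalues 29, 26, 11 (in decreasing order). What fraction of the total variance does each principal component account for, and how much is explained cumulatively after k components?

Step 1 — total variance = trace(Sigma) = Σ λ_i = 29 + 26 + 11 = 66.

Step 2 — fraction explained by component i = λ_i / Σ λ:
  PC1: 29/66 = 0.4394
  PC2: 26/66 = 0.3939
  PC3: 11/66 = 0.1667

Step 3 — cumulative fraction after k components = (λ_1 + ... + λ_k) / Σ λ:
  k = 1: 29/66 = 0.4394
  k = 2: (29 + 26)/66 = 55/66 = 0.8333
  k = 3: (29 + 26 + 11)/66 = 66/66 = 1

Summary (fraction, with percent):

explained: PC1 0.4394 (43.94%), PC2 0.3939 (39.39%), PC3 0.1667 (16.67%);  cumulative: 0.4394, 0.8333, 1


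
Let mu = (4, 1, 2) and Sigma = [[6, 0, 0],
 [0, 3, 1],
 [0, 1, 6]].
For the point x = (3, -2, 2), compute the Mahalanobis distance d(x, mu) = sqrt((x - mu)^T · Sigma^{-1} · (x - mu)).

Step 1 — centre the observation: (x - mu) = (-1, -3, 0).

Step 2 — invert Sigma (cofactor / det for 3×3, or solve directly):
  Sigma^{-1} = [[0.1667, 0, 0],
 [0, 0.3529, -0.0588],
 [0, -0.0588, 0.1765]].

Step 3 — form the quadratic (x - mu)^T · Sigma^{-1} · (x - mu):
  Sigma^{-1} · (x - mu) = (-0.1667, -1.0588, 0.1765).
  (x - mu)^T · [Sigma^{-1} · (x - mu)] = (-1)·(-0.1667) + (-3)·(-1.0588) + (0)·(0.1765) = 3.3431.

Step 4 — take square root: d = √(3.3431) ≈ 1.8284.

d(x, mu) = √(3.3431) ≈ 1.8284


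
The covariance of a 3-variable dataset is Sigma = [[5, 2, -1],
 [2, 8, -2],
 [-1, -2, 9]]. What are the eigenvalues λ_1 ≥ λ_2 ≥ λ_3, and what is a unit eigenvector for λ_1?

Step 1 — characteristic polynomial p(λ) = det(λI - Sigma) = λ³ - tr·λ² + c_1·λ - det, where tr = trace, c_1 = sum of the principal 2×2 minors, det = det(Sigma):
  tr = 5 + 8 + 9 = 22,
  c_1 = (5·8 - (2)²) + (5·9 - (-1)²) + (8·9 - (-2)²) = 36 + 44 + 68 = 148,
  det = 5·(8·9 - (-2)²) - (2)·((2)·9 - (-2)·(-1)) + (-1)·((2)·(-2) - 8·(-1)) = 5·(68) - (2)·(16) + (-1)·(4) = 304.
  So p(λ) = λ³ - 22λ² + 148λ - 304.
Step 2 — look for an integer root (rational root theorem: any rational root is an integer divisor of 304). Testing λ = 4:
  p(4) = 64 - 352 + 592 - 304 = 0  ✓
  Dividing out (λ - 4): p(λ) = (λ - 4)(λ² - 18λ + 76).
Step 3 — remaining eigenvalues from the quadratic λ² - 18λ + 76 = 0:
  Δ = 18² - 4·76 = 324 - 304 = 20,  λ = (18 ± √20)/2 = (18 ± 4.4721)/2 ≈ 11.2361 or 6.7639.
  Sorted: λ_1 = 11.2361,  λ_2 = 6.7639,  λ_3 = 4  (check: sum = 22 = tr ✓).

Step 4 — unit eigenvector for λ_1 ≈ 11.2361: v spans the null space of (Sigma - λ_1 I), whose rows are
  r_1 = (-6.2361, 2, -1),  r_2 = (2, -3.2361, -2),  r_3 = (-1, -2, -2.2361).
  v is orthogonal to every row, so take v ∝ r_1 × r_2 = ((2)·(-2) - (-1)·(-3.2361), (-1)·(2) - (-6.2361)·(-2), (-6.2361)·(-3.2361) - (2)·(2)) ≈ (-7.2361, -14.4721, 16.1803).
  Rescale (multiply by -1 so the first nonzero entry is positive): u = (7.2361, 14.4721, -16.1803).
  ||u|| = √((7.2361)² + (14.4721)² + (-16.1803)²) = √(523.6068) ≈ 22.8825,  v_1 = u/||u|| ≈ (0.3162, 0.6325, -0.7071) (||v_1|| = 1).

λ_1 = 11.2361,  λ_2 = 6.7639,  λ_3 = 4;  v_1 ≈ (0.3162, 0.6325, -0.7071)


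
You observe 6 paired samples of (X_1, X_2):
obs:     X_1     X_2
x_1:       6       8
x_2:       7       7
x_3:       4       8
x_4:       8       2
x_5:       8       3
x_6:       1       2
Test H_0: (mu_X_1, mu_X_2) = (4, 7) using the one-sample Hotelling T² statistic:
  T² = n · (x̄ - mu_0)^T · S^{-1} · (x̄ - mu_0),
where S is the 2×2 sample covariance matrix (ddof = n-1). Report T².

Step 1 — sample mean vector:
  mean(X_1) = (6 + 7 + 4 + 8 + 8 + 1) / 6 = 34/6 = 5.6667
  mean(X_2) = (8 + 7 + 8 + 2 + 3 + 2) / 6 = 30/6 = 5
  x̄ = (5.6667, 5),  deviation x̄ - mu_0 = (5.6667, 5) - (4, 7) = (1.6667, -2).

Step 2 — sample covariance matrix, S[i,j] = (1/(n-1)) · Σ_k (x_{k,i} - mean_i) · (x_{k,j} - mean_j), divisor n-1 = 5:
  S[X_1,X_1] = ((0.3333)·(0.3333) + (1.3333)·(1.3333) + (-1.6667)·(-1.6667) + (2.3333)·(2.3333) + (2.3333)·(2.3333) + (-4.6667)·(-4.6667)) / 5 = 37.3333/5 = 7.4667
  S[X_1,X_2] = ((0.3333)·(3) + (1.3333)·(2) + (-1.6667)·(3) + (2.3333)·(-3) + (2.3333)·(-2) + (-4.6667)·(-3)) / 5 = 1/5 = 0.2
  S[X_2,X_2] = ((3)·(3) + (2)·(2) + (3)·(3) + (-3)·(-3) + (-2)·(-2) + (-3)·(-3)) / 5 = 44/5 = 8.8
  S = [[7.4667, 0.2],
 [0.2, 8.8]].

Step 3 — invert S. det(S) = 7.4667·8.8 - (0.2)² = 65.6667.
  S^{-1} = (1/det) · [[d, -b], [-b, a]] = [[0.134, -0.003],
 [-0.003, 0.1137]].

Step 4 — quadratic form (x̄ - mu_0)^T · S^{-1} · (x̄ - mu_0):
  S^{-1} · (x̄ - mu_0) = (0.2294, -0.2325),
  (x̄ - mu_0)^T · [...] = (1.6667)·(0.2294) + (-2)·(-0.2325) = 0.8474.

Step 5 — scale by n: T² = 6 · 0.8474 = 5.0843.

T² ≈ 5.0843


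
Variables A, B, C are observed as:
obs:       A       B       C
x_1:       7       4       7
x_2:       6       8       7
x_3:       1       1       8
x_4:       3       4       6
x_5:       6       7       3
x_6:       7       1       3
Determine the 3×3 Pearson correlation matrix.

Step 1 — column means:
  mean(A) = (7 + 6 + 1 + 3 + 6 + 7) / 6 = 30/6 = 5
  mean(B) = (4 + 8 + 1 + 4 + 7 + 1) / 6 = 25/6 = 4.1667
  mean(C) = (7 + 7 + 8 + 6 + 3 + 3) / 6 = 34/6 = 5.6667

Step 2 — sample variances and covariances s[i,j] = (1/(n-1)) · Σ_k (x_{k,i} - mean_i) · (x_{k,j} - mean_j), with n-1 = 5:
  s[A,A] = ((2)·(2) + (1)·(1) + (-4)·(-4) + (-2)·(-2) + (1)·(1) + (2)·(2)) / 5 = 30/5 = 6
  s[A,B] = ((2)·(-0.1667) + (1)·(3.8333) + (-4)·(-3.1667) + (-2)·(-0.1667) + (1)·(2.8333) + (2)·(-3.1667)) / 5 = 13/5 = 2.6
  s[A,C] = ((2)·(1.3333) + (1)·(1.3333) + (-4)·(2.3333) + (-2)·(0.3333) + (1)·(-2.6667) + (2)·(-2.6667)) / 5 = -14/5 = -2.8
  s[B,B] = ((-0.1667)·(-0.1667) + (3.8333)·(3.8333) + (-3.1667)·(-3.1667) + (-0.1667)·(-0.1667) + (2.8333)·(2.8333) + (-3.1667)·(-3.1667)) / 5 = 42.8333/5 = 8.5667
  s[B,C] = ((-0.1667)·(1.3333) + (3.8333)·(1.3333) + (-3.1667)·(2.3333) + (-0.1667)·(0.3333) + (2.8333)·(-2.6667) + (-3.1667)·(-2.6667)) / 5 = -1.6667/5 = -0.3333
  s[C,C] = ((1.3333)·(1.3333) + (1.3333)·(1.3333) + (2.3333)·(2.3333) + (0.3333)·(0.3333) + (-2.6667)·(-2.6667) + (-2.6667)·(-2.6667)) / 5 = 23.3333/5 = 4.6667
  Sample standard deviations s_i = √(s[i,i]):
  s(A) = √(6) = 2.4495
  s(B) = √(8.5667) = 2.9269
  s(C) = √(4.6667) = 2.1602

Step 3 — r_{ij} = s_{ij} / (s_i · s_j):
  r[A,A] = 1 (diagonal).
  r[A,B] = 2.6 / (2.4495 · 2.9269) = 2.6 / 7.1694 = 0.3627
  r[A,C] = -2.8 / (2.4495 · 2.1602) = -2.8 / 5.2915 = -0.5292
  r[B,B] = 1 (diagonal).
  r[B,C] = -0.3333 / (2.9269 · 2.1602) = -0.3333 / 6.3228 = -0.0527
  r[C,C] = 1 (diagonal).

R is symmetric with unit diagonal. Assembling:

R = [[1, 0.3627, -0.5292],
 [0.3627, 1, -0.0527],
 [-0.5292, -0.0527, 1]]


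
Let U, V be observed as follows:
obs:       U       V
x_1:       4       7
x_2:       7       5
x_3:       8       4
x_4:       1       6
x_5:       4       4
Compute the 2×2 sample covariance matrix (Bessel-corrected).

Step 1 — column means:
  mean(U) = (4 + 7 + 8 + 1 + 4) / 5 = 24/5 = 4.8
  mean(V) = (7 + 5 + 4 + 6 + 4) / 5 = 26/5 = 5.2

Step 2 — sample covariance S[i,j] = (1/(n-1)) · Σ_k (x_{k,i} - mean_i) · (x_{k,j} - mean_j), with n-1 = 4.
  S[U,U] = ((-0.8)·(-0.8) + (2.2)·(2.2) + (3.2)·(3.2) + (-3.8)·(-3.8) + (-0.8)·(-0.8)) / 4 = 30.8/4 = 7.7
  S[U,V] = ((-0.8)·(1.8) + (2.2)·(-0.2) + (3.2)·(-1.2) + (-3.8)·(0.8) + (-0.8)·(-1.2)) / 4 = -7.8/4 = -1.95
  S[V,V] = ((1.8)·(1.8) + (-0.2)·(-0.2) + (-1.2)·(-1.2) + (0.8)·(0.8) + (-1.2)·(-1.2)) / 4 = 6.8/4 = 1.7

S is symmetric (S[j,i] = S[i,j]). Assembling:

S = [[7.7, -1.95],
 [-1.95, 1.7]]


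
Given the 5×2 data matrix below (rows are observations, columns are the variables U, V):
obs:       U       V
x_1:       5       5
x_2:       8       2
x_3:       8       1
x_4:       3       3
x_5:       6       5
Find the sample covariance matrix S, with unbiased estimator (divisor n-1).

Step 1 — column means:
  mean(U) = (5 + 8 + 8 + 3 + 6) / 5 = 30/5 = 6
  mean(V) = (5 + 2 + 1 + 3 + 5) / 5 = 16/5 = 3.2

Step 2 — sample covariance S[i,j] = (1/(n-1)) · Σ_k (x_{k,i} - mean_i) · (x_{k,j} - mean_j), with n-1 = 4.
  S[U,U] = ((-1)·(-1) + (2)·(2) + (2)·(2) + (-3)·(-3) + (0)·(0)) / 4 = 18/4 = 4.5
  S[U,V] = ((-1)·(1.8) + (2)·(-1.2) + (2)·(-2.2) + (-3)·(-0.2) + (0)·(1.8)) / 4 = -8/4 = -2
  S[V,V] = ((1.8)·(1.8) + (-1.2)·(-1.2) + (-2.2)·(-2.2) + (-0.2)·(-0.2) + (1.8)·(1.8)) / 4 = 12.8/4 = 3.2

S is symmetric (S[j,i] = S[i,j]). Assembling:

S = [[4.5, -2],
 [-2, 3.2]]


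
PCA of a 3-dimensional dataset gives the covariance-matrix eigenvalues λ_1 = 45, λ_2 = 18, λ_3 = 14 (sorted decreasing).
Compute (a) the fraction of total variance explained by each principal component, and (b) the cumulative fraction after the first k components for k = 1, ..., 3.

Step 1 — total variance = trace(Sigma) = Σ λ_i = 45 + 18 + 14 = 77.

Step 2 — fraction explained by component i = λ_i / Σ λ:
  PC1: 45/77 = 0.5844
  PC2: 18/77 = 0.2338
  PC3: 14/77 = 0.1818

Step 3 — cumulative fraction after k components = (λ_1 + ... + λ_k) / Σ λ:
  k = 1: 45/77 = 0.5844
  k = 2: (45 + 18)/77 = 63/77 = 0.8182
  k = 3: (45 + 18 + 14)/77 = 77/77 = 1

Summary (fraction, with percent):

explained: PC1 0.5844 (58.44%), PC2 0.2338 (23.38%), PC3 0.1818 (18.18%);  cumulative: 0.5844, 0.8182, 1


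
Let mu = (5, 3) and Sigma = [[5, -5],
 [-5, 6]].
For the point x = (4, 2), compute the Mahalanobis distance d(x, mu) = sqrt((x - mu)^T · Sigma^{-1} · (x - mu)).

Step 1 — centre the observation: (x - mu) = (-1, -1).

Step 2 — invert Sigma. det(Sigma) = 5·6 - (-5)² = 5.
  Sigma^{-1} = (1/det) · [[d, -b], [-b, a]] = [[1.2, 1],
 [1, 1]].

Step 3 — form the quadratic (x - mu)^T · Sigma^{-1} · (x - mu):
  Sigma^{-1} · (x - mu) = (-2.2, -2).
  (x - mu)^T · [Sigma^{-1} · (x - mu)] = (-1)·(-2.2) + (-1)·(-2) = 4.2.

Step 4 — take square root: d = √(4.2) ≈ 2.0494.

d(x, mu) = √(4.2) ≈ 2.0494


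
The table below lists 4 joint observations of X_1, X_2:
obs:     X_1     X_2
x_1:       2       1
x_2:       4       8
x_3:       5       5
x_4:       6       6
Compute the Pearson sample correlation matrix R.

Step 1 — column means:
  mean(X_1) = (2 + 4 + 5 + 6) / 4 = 17/4 = 4.25
  mean(X_2) = (1 + 8 + 5 + 6) / 4 = 20/4 = 5

Step 2 — sample variances and covariances s[i,j] = (1/(n-1)) · Σ_k (x_{k,i} - mean_i) · (x_{k,j} - mean_j), with n-1 = 3:
  s[X_1,X_1] = ((-2.25)·(-2.25) + (-0.25)·(-0.25) + (0.75)·(0.75) + (1.75)·(1.75)) / 3 = 8.75/3 = 2.9167
  s[X_1,X_2] = ((-2.25)·(-4) + (-0.25)·(3) + (0.75)·(0) + (1.75)·(1)) / 3 = 10/3 = 3.3333
  s[X_2,X_2] = ((-4)·(-4) + (3)·(3) + (0)·(0) + (1)·(1)) / 3 = 26/3 = 8.6667
  Sample standard deviations s_i = √(s[i,i]):
  s(X_1) = √(2.9167) = 1.7078
  s(X_2) = √(8.6667) = 2.9439

Step 3 — r_{ij} = s_{ij} / (s_i · s_j):
  r[X_1,X_1] = 1 (diagonal).
  r[X_1,X_2] = 3.3333 / (1.7078 · 2.9439) = 3.3333 / 5.0277 = 0.663
  r[X_2,X_2] = 1 (diagonal).

R is symmetric with unit diagonal. Assembling:

R = [[1, 0.663],
 [0.663, 1]]


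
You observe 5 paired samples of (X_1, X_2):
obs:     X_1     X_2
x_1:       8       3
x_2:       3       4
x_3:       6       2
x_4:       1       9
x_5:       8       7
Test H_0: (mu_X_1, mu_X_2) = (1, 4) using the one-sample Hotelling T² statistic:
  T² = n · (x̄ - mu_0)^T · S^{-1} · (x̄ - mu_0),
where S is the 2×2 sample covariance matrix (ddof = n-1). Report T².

Step 1 — sample mean vector:
  mean(X_1) = (8 + 3 + 6 + 1 + 8) / 5 = 26/5 = 5.2
  mean(X_2) = (3 + 4 + 2 + 9 + 7) / 5 = 25/5 = 5
  x̄ = (5.2, 5),  deviation x̄ - mu_0 = (5.2, 5) - (1, 4) = (4.2, 1).

Step 2 — sample covariance matrix, S[i,j] = (1/(n-1)) · Σ_k (x_{k,i} - mean_i) · (x_{k,j} - mean_j), divisor n-1 = 4:
  S[X_1,X_1] = ((2.8)·(2.8) + (-2.2)·(-2.2) + (0.8)·(0.8) + (-4.2)·(-4.2) + (2.8)·(2.8)) / 4 = 38.8/4 = 9.7
  S[X_1,X_2] = ((2.8)·(-2) + (-2.2)·(-1) + (0.8)·(-3) + (-4.2)·(4) + (2.8)·(2)) / 4 = -17/4 = -4.25
  S[X_2,X_2] = ((-2)·(-2) + (-1)·(-1) + (-3)·(-3) + (4)·(4) + (2)·(2)) / 4 = 34/4 = 8.5
  S = [[9.7, -4.25],
 [-4.25, 8.5]].

Step 3 — invert S. det(S) = 9.7·8.5 - (-4.25)² = 64.3875.
  S^{-1} = (1/det) · [[d, -b], [-b, a]] = [[0.132, 0.066],
 [0.066, 0.1507]].

Step 4 — quadratic form (x̄ - mu_0)^T · S^{-1} · (x̄ - mu_0):
  S^{-1} · (x̄ - mu_0) = (0.6205, 0.4279),
  (x̄ - mu_0)^T · [...] = (4.2)·(0.6205) + (1)·(0.4279) = 3.0338.

Step 5 — scale by n: T² = 5 · 3.0338 = 15.1691.

T² ≈ 15.1691


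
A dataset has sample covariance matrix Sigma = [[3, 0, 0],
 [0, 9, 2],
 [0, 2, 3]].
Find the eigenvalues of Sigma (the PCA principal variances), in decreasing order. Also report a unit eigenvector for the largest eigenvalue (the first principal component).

Step 1 — characteristic polynomial p(λ) = det(λI - Sigma) = λ³ - tr·λ² + c_1·λ - det, where tr = trace, c_1 = sum of the principal 2×2 minors, det = det(Sigma):
  tr = 3 + 9 + 3 = 15,
  c_1 = (3·9 - (0)²) + (3·3 - (0)²) + (9·3 - (2)²) = 27 + 9 + 23 = 59,
  det = 3·(9·3 - (2)²) - (0)·((0)·3 - (2)·(0)) + (0)·((0)·(2) - 9·(0)) = 3·(23) - (0)·(0) + (0)·(0) = 69.
  So p(λ) = λ³ - 15λ² + 59λ - 69.
Step 2 — look for an integer root (rational root theorem: any rational root is an integer divisor of 69). Testing λ = 3:
  p(3) = 27 - 135 + 177 - 69 = 0  ✓
  Dividing out (λ - 3): p(λ) = (λ - 3)(λ² - 12λ + 23).
Step 3 — remaining eigenvalues from the quadratic λ² - 12λ + 23 = 0:
  Δ = 12² - 4·23 = 144 - 92 = 52,  λ = (12 ± √52)/2 = (12 ± 7.2111)/2 ≈ 9.6056 or 2.3944.
  Sorted: λ_1 = 9.6056,  λ_2 = 3,  λ_3 = 2.3944  (check: sum = 15 = tr ✓).

Step 4 — unit eigenvector for λ_1 ≈ 9.6056: v spans the null space of (Sigma - λ_1 I), whose rows are
  r_1 = (-6.6056, 0, 0),  r_2 = (0, -0.6056, 2),  r_3 = (0, 2, -6.6056).
  v is orthogonal to every row, so take v ∝ r_1 × r_2 = ((0)·(2) - (0)·(-0.6056), (0)·(0) - (-6.6056)·(2), (-6.6056)·(-0.6056) - (0)·(0)) ≈ (0, 13.2111, 4).
  Let u = (0, 13.2111, 4).
  ||u|| = √((0)² + (13.2111)² + (4)²) = √(190.5332) ≈ 13.8034,  v_1 = u/||u|| ≈ (0, 0.9571, 0.2898) (||v_1|| = 1).

λ_1 = 9.6056,  λ_2 = 3,  λ_3 = 2.3944;  v_1 ≈ (0, 0.9571, 0.2898)
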